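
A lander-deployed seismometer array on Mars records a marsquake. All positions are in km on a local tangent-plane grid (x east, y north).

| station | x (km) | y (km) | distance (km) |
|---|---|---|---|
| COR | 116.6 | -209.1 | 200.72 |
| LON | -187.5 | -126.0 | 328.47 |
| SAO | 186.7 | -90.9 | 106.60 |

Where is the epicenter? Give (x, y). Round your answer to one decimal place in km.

Circle about each station: (x − 116.6)² + (y + 209.1)² = 200.72²; (x + 187.5)² + (y + 126.0)² = 328.47²; (x − 186.7)² + (y + 90.9)² = 106.60².
Subtracting the COR equation from the LON and SAO equations removes the quadratic terms:
-608.2 x + 166.2 y = -73890.14
140.2 x + 236.4 y = 14726.29
Solving the 2×2 system: x ≈ 119.2, y ≈ -8.4 km.
Check against COR (with the unrounded x, y): √((x − 116.6)²+(y + 209.1)²) = 200.72 ≈ 200.72 km. ✓

119.2 km east, -8.4 km north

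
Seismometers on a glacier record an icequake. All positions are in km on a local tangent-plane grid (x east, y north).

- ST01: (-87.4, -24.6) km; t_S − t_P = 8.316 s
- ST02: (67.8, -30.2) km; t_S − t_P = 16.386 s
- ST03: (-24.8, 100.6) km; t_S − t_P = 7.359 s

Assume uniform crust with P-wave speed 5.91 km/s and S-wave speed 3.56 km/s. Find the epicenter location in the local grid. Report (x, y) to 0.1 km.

(-58.7, 44.1)

Distance from S−P lag: d = Δt · v_P v_S / (v_P − v_S) = Δt · (5.91·3.56)/(5.91−3.56) ≈ 8.9530·Δt.
So d_ST01 = 74.45, d_ST02 = 146.70, d_ST03 = 65.89 km.
Circle about each station: (x + 87.4)² + (y + 24.6)² = 74.45²; (x − 67.8)² + (y + 30.2)² = 146.70²; (x + 24.8)² + (y − 100.6)² = 65.89².
Subtracting the ST01 equation from the ST02 and ST03 equations removes the quadratic terms:
310.4 x − 11.2 y = -18713.13
125.2 x + 250.4 y = 3692.79
Solving the 2×2 system: x ≈ -58.7, y ≈ 44.1 km.
Check against ST01 (with the unrounded x, y): √((x + 87.4)²+(y + 24.6)²) = 74.45 ≈ 74.45 km. ✓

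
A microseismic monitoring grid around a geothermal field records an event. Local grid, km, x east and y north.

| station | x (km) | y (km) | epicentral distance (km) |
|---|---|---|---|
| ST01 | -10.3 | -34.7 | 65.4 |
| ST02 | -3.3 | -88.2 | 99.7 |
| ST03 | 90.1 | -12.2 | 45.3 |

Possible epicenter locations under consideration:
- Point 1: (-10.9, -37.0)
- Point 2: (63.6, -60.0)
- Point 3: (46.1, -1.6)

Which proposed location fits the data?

For each candidate, compare |candidate − station| to the reported distance:
Point 1: residuals ST01 63.0, ST02 47.9, ST03 58.7 → max 63.0 km
Point 2: residuals ST01 12.7, ST02 27.1, ST03 9.4 → max 27.1 km
Point 3: residuals ST01 0.0, ST02 0.0, ST03 0.0 → max 0.0 km
Only Point 3 has all residuals ≈ 0.

Point 3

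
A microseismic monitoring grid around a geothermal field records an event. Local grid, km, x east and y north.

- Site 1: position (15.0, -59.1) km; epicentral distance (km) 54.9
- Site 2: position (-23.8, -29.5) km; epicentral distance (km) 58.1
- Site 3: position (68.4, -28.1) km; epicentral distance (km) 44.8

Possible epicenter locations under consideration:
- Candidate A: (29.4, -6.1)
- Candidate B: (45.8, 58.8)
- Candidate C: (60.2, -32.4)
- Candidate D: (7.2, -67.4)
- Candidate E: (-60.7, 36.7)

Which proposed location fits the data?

For each candidate, compare |candidate − station| to the reported distance:
Candidate A: residuals Site 1 0.0, Site 2 0.0, Site 3 0.0 → max 0.0 km
Candidate B: residuals Site 1 67.0, Site 2 54.3, Site 3 45.0 → max 67.0 km
Candidate C: residuals Site 1 2.4, Site 2 26.0, Site 3 35.5 → max 35.5 km
Candidate D: residuals Site 1 43.5, Site 2 9.1, Site 3 27.9 → max 43.5 km
Candidate E: residuals Site 1 67.2, Site 2 17.7, Site 3 99.7 → max 99.7 km
Only Candidate A has all residuals ≈ 0.

Candidate A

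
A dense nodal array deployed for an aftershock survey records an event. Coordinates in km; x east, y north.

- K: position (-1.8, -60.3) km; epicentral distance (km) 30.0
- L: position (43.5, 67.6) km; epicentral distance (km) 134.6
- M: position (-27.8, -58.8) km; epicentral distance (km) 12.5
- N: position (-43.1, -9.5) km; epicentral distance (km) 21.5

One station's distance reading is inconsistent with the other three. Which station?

N

Solve using three stations at a time. Using K, L, M (subtract circle equations pairwise → linear system) gives (x, y) ≈ (-28.3, -46.2).
Distances from that point to each station vs reported:
  K: calculated 30.0 vs reported 30.0 → residual 0.0 km
  L: calculated 134.6 vs reported 134.6 → residual 0.0 km
  M: calculated 12.6 vs reported 12.5 → residual 0.1 km
  N: calculated 39.6 vs reported 21.5 → residual 18.1 km
K, L, M are mutually consistent (residuals ≈ 0); N is off by 18.1 km.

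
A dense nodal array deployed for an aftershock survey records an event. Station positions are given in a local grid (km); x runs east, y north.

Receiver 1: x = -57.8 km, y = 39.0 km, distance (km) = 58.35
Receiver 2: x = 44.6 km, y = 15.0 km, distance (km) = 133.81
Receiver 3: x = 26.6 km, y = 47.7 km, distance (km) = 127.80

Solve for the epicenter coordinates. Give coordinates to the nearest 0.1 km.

(-86.5, -11.8)

Circle about each station: (x + 57.8)² + (y − 39.0)² = 58.35²; (x − 44.6)² + (y − 15.0)² = 133.81²; (x − 26.6)² + (y − 47.7)² = 127.80².
Subtracting the Receiver 1 equation from the Receiver 2 and Receiver 3 equations removes the quadratic terms:
204.8 x − 48.0 y = -17148.07
168.8 x + 17.4 y = -14807.11
Solving the 2×2 system: x ≈ -86.5, y ≈ -11.8 km.
Check against Receiver 1 (with the unrounded x, y): √((x + 57.8)²+(y − 39.0)²) = 58.37 ≈ 58.35 km. ✓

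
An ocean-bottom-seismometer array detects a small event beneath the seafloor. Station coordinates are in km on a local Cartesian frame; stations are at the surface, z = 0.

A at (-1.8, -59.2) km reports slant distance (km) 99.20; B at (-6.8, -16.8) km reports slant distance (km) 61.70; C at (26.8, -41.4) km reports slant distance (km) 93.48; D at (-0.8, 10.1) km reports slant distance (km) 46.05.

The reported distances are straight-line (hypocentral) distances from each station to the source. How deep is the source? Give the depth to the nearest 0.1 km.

z ≈ 36.5 km

Each station gives a sphere (x−x_i)² + (y−y_i)² + z² = d_i² (stations at z=0).
Subtracting the A sphere from B and C: z² cancels, leaving linear equations in x and y:
-10.0 x + 84.8 y = 2854.35
57.2 x + 35.6 y = 26.45
Solving: x ≈ -19.086, y ≈ 31.409 km (keep extra digits for the depth step; rounded: -19.1, 31.4).
Then from the A sphere: z² = 99.20² − (x + 1.8)² − (y + 59.2)² with x = -19.086, y = 31.409, so z ≈ 36.494 ≈ 36.5 km.
Check against D (with the unrounded solution): distance 46.05 ≈ 46.05 km. ✓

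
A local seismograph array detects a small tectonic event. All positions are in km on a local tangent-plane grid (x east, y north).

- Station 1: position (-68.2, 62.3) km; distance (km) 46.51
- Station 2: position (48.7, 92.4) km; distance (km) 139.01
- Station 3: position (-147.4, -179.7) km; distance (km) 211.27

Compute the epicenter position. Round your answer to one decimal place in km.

Circle about each station: (x + 68.2)² + (y − 62.3)² = 46.51²; (x − 48.7)² + (y − 92.4)² = 139.01²; (x + 147.4)² + (y + 179.7)² = 211.27².
Subtracting pairs of circle equations eliminates x²+y² and gives linear equations (the radical axes):
233.8 x + 60.2 y = -14783.68
-158.4 x − 484.0 y = 3014.49
Solving the 2×2 system: x ≈ -67.3, y ≈ 15.8 km.
Check against Station 1 (with the unrounded x, y): √((x + 68.2)²+(y − 62.3)²) = 46.51 ≈ 46.51 km. ✓

(-67.3, 15.8)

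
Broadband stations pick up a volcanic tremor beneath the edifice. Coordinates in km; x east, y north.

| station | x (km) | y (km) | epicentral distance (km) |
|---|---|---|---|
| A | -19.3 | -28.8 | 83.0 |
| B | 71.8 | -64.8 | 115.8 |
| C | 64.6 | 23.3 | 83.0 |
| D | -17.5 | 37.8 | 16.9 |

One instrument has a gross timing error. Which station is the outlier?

Solve using three stations at a time. Using A, C, D (subtract circle equations pairwise → linear system) gives (x, y) ≈ (-12.5, 53.9).
Distances from that point to each station vs reported:
  A: calculated 83.0 vs reported 83.0 → residual 0.0 km
  B: calculated 145.6 vs reported 115.8 → residual 29.8 km
  C: calculated 83.0 vs reported 83.0 → residual 0.0 km
  D: calculated 16.9 vs reported 16.9 → residual 0.0 km
A, C, D are mutually consistent (residuals ≈ 0); B is off by 29.8 km.

B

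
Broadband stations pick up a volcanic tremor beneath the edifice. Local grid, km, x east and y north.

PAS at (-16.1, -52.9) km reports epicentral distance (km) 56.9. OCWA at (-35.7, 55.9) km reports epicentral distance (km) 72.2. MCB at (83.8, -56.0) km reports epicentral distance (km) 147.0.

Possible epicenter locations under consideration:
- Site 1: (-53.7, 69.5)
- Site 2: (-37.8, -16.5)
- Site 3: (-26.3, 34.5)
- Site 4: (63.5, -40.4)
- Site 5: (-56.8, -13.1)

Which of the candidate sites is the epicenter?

For each candidate, compare |candidate − station| to the reported distance:
Site 1: residuals PAS 71.1, OCWA 49.6, MCB 39.2 → max 71.1 km
Site 2: residuals PAS 14.5, OCWA 0.2, MCB 19.1 → max 19.1 km
Site 3: residuals PAS 31.1, OCWA 48.8, MCB 4.5 → max 48.8 km
Site 4: residuals PAS 23.7, OCWA 66.1, MCB 121.4 → max 121.4 km
Site 5: residuals PAS 0.0, OCWA 0.0, MCB 0.0 → max 0.0 km
Only Site 5 has all residuals ≈ 0.

Site 5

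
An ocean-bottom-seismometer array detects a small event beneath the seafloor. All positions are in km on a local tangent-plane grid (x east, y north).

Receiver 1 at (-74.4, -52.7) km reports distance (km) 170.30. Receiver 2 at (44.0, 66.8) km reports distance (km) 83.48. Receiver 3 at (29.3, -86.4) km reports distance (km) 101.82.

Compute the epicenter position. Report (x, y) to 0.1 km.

(88.7, -3.7)

Circle about each station: (x + 74.4)² + (y + 52.7)² = 170.30²; (x − 44.0)² + (y − 66.8)² = 83.48²; (x − 29.3)² + (y + 86.4)² = 101.82².
Subtracting pairs of circle equations eliminates x²+y² and gives linear equations (the radical axes):
236.8 x + 239.0 y = 20118.77
207.4 x − 67.4 y = 18645.58
Solving the 2×2 system: x ≈ 88.7, y ≈ -3.7 km.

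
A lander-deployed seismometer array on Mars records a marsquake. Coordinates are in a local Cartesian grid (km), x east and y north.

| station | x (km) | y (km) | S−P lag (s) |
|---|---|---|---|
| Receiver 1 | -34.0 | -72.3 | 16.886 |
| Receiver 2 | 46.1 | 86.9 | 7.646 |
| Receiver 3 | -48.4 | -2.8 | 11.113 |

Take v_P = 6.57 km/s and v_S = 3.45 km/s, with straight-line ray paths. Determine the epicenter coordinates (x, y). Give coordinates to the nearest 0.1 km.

x ≈ 21.9 km, y ≈ 36.9 km

Distance from S−P lag: d = Δt · v_P v_S / (v_P − v_S) = Δt · (6.57·3.45)/(6.57−3.45) ≈ 7.2649·Δt.
So d_Receiver 1 = 122.68, d_Receiver 2 = 55.55, d_Receiver 3 = 80.73 km.
Circle about each station: (x + 34.0)² + (y + 72.3)² = 122.68²; (x − 46.1)² + (y − 86.9)² = 55.55²; (x + 48.4)² + (y + 2.8)² = 80.73².
Subtracting the Receiver 1 equation from the Receiver 2 and Receiver 3 equations removes the quadratic terms:
160.2 x + 318.4 y = 15258.11
-28.8 x + 139.0 y = 4500.16
Solving the 2×2 system: x ≈ 21.9, y ≈ 36.9 km.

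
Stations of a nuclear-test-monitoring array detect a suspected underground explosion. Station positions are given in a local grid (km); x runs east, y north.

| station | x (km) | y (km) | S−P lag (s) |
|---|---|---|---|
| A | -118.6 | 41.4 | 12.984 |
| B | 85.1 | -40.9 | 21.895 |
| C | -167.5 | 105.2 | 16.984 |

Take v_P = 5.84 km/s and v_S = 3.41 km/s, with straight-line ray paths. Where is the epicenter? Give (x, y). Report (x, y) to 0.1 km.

(-28.5, 98.0)

Distance from S−P lag: d = Δt · v_P v_S / (v_P − v_S) = Δt · (5.84·3.41)/(5.84−3.41) ≈ 8.1952·Δt.
So d_A = 106.41, d_B = 179.43, d_C = 139.19 km.
Circle about each station: (x + 118.6)² + (y − 41.4)² = 106.41²; (x − 85.1)² + (y + 40.9)² = 179.43²; (x + 167.5)² + (y − 105.2)² = 139.19².
Subtracting pairs of circle equations eliminates x²+y² and gives linear equations (the radical axes):
407.4 x − 164.6 y = -27737.14
-97.8 x + 127.6 y = 15292.60
Solving the 2×2 system: x ≈ -28.5, y ≈ 98.0 km.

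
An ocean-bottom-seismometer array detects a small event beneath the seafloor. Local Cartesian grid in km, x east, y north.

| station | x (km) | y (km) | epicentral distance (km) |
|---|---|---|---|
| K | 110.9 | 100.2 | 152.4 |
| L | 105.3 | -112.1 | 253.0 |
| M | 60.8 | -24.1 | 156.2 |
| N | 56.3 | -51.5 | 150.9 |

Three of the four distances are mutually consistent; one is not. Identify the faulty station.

Solve using three stations at a time. Using K, L, M (subtract circle equations pairwise → linear system) gives (x, y) ≈ (-41.4, 94.0).
Distances from that point to each station vs reported:
  K: calculated 152.4 vs reported 152.4 → residual 0.0 km
  L: calculated 253.0 vs reported 253.0 → residual 0.0 km
  M: calculated 156.2 vs reported 156.2 → residual 0.0 km
  N: calculated 175.3 vs reported 150.9 → residual 24.4 km
K, L, M are mutually consistent (residuals ≈ 0); N is off by 24.4 km.

N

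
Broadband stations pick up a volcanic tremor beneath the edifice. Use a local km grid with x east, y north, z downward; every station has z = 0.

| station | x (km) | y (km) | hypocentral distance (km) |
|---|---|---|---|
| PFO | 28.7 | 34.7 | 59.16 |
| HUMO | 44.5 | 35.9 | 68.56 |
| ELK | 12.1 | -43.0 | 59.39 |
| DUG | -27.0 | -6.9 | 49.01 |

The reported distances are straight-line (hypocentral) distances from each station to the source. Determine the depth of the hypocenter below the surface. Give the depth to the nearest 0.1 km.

39.4 km

Each station gives a sphere (x−x_i)² + (y−y_i)² + z² = d_i² (stations at z=0).
Subtracting the PFO sphere from HUMO and ELK: z² cancels, leaving linear equations in x and y:
31.6 x + 2.4 y = 40.71
-33.2 x − 155.4 y = -59.64
Solving: x ≈ 1.280, y ≈ 0.110 km (keep extra digits for the depth step; rounded: 1.3, 0.1).
Then from the PFO sphere: z² = 59.16² − (x − 28.7)² − (y − 34.7)² with x = 1.280, y = 0.110, so z ≈ 39.390 ≈ 39.4 km.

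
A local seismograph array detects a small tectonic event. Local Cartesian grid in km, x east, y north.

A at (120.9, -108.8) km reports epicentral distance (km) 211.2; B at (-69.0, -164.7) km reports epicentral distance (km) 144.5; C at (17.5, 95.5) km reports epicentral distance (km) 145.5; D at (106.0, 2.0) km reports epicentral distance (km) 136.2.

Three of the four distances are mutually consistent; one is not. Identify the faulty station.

D

Solve using three stations at a time. Using A, B, C (subtract circle equations pairwise → linear system) gives (x, y) ≈ (-70.8, -20.2).
Distances from that point to each station vs reported:
  A: calculated 211.2 vs reported 211.2 → residual 0.0 km
  B: calculated 144.5 vs reported 144.5 → residual 0.0 km
  C: calculated 145.5 vs reported 145.5 → residual 0.0 km
  D: calculated 178.2 vs reported 136.2 → residual 42.0 km
A, B, C are mutually consistent (residuals ≈ 0); D is off by 42.0 km.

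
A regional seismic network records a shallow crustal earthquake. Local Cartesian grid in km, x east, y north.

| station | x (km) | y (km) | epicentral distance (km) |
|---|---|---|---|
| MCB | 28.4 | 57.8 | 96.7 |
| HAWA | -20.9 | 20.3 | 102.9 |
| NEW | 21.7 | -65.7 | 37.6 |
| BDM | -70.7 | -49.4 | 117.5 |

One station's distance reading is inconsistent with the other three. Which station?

HAWA

Solve using three stations at a time. Using MCB, NEW, BDM (subtract circle equations pairwise → linear system) gives (x, y) ≈ (46.1, -37.2).
Distances from that point to each station vs reported:
  MCB: calculated 96.7 vs reported 96.7 → residual 0.0 km
  HAWA: calculated 88.3 vs reported 102.9 → residual 14.6 km
  NEW: calculated 37.5 vs reported 37.6 → residual 0.1 km
  BDM: calculated 117.5 vs reported 117.5 → residual 0.0 km
MCB, NEW, BDM are mutually consistent (residuals ≈ 0); HAWA is off by 14.6 km.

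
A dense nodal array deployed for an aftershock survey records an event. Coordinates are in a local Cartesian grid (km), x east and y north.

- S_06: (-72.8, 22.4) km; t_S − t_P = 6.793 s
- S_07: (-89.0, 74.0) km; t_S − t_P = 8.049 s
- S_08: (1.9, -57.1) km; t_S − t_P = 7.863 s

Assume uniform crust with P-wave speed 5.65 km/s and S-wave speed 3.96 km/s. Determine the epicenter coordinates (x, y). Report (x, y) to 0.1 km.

(13.9, 46.3)

Distance from S−P lag: d = Δt · v_P v_S / (v_P − v_S) = Δt · (5.65·3.96)/(5.65−3.96) ≈ 13.2391·Δt.
So d_S_06 = 89.93, d_S_07 = 106.56, d_S_08 = 104.10 km.
Circle about each station: (x + 72.8)² + (y − 22.4)² = 89.93²; (x + 89.0)² + (y − 74.0)² = 106.56²; (x − 1.9)² + (y + 57.1)² = 104.10².
Subtracting the S_06 equation from the S_07 and S_08 equations removes the quadratic terms:
-32.4 x + 103.2 y = 4327.77
149.4 x − 159.0 y = -5286.99
Solving the 2×2 system: x ≈ 13.9, y ≈ 46.3 km.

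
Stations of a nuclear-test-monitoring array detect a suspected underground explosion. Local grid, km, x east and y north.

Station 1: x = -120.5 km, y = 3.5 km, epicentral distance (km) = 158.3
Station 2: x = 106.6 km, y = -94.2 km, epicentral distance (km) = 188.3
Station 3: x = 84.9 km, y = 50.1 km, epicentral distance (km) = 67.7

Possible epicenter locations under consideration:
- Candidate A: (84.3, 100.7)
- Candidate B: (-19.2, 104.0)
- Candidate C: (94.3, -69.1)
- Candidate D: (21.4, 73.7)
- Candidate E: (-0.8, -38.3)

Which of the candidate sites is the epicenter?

Candidate D

For each candidate, compare |candidate − station| to the reported distance:
Candidate A: residuals Station 1 68.4, Station 2 7.9, Station 3 17.1 → max 68.4 km
Candidate B: residuals Station 1 15.6, Station 2 46.5, Station 3 49.5 → max 49.5 km
Candidate C: residuals Station 1 68.4, Station 2 160.3, Station 3 51.9 → max 160.3 km
Candidate D: residuals Station 1 0.0, Station 2 0.0, Station 3 0.0 → max 0.0 km
Candidate E: residuals Station 1 31.5, Station 2 67.2, Station 3 55.4 → max 67.2 km
Only Candidate D has all residuals ≈ 0.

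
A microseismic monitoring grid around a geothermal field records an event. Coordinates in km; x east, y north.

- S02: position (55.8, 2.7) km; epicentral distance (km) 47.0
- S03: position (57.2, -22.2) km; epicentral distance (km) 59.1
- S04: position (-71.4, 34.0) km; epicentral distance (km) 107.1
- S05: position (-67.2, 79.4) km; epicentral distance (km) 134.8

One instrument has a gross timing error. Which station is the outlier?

Solve using three stations at a time. Using S02, S04, S05 (subtract circle equations pairwise → linear system) gives (x, y) ≈ (17.9, -25.2).
Distances from that point to each station vs reported:
  S02: calculated 47.0 vs reported 47.0 → residual 0.0 km
  S03: calculated 39.4 vs reported 59.1 → residual 19.7 km
  S04: calculated 107.1 vs reported 107.1 → residual 0.0 km
  S05: calculated 134.8 vs reported 134.8 → residual 0.0 km
S02, S04, S05 are mutually consistent (residuals ≈ 0); S03 is off by 19.7 km.

S03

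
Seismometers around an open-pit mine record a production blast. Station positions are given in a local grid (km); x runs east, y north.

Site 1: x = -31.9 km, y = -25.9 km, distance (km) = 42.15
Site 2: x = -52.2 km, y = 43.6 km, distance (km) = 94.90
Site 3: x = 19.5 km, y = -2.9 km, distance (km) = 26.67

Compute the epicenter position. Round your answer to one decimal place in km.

Circle about each station: (x + 31.9)² + (y + 25.9)² = 42.15²; (x + 52.2)² + (y − 43.6)² = 94.90²; (x − 19.5)² + (y + 2.9)² = 26.67².
Subtracting pairs of circle equations eliminates x²+y² and gives linear equations (the radical axes):
-40.6 x + 139.0 y = -4292.01
102.8 x + 46.0 y = -234.43
Solving the 2×2 system: x ≈ 10.2, y ≈ -27.9 km.

(10.2, -27.9)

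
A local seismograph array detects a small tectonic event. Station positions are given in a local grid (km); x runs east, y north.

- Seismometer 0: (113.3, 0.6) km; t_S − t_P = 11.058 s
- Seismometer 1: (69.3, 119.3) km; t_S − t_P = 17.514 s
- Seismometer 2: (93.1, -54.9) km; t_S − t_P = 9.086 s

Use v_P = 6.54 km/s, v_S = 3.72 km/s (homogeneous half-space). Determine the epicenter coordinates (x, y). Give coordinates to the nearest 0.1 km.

x ≈ 21.1 km, y ≈ -23.9 km

Distance from S−P lag: d = Δt · v_P v_S / (v_P − v_S) = Δt · (6.54·3.72)/(6.54−3.72) ≈ 8.6272·Δt.
So d_Seismometer 0 = 95.40, d_Seismometer 1 = 151.10, d_Seismometer 2 = 78.39 km.
Circle about each station: (x − 113.3)² + (y − 0.6)² = 95.40²; (x − 69.3)² + (y − 119.3)² = 151.10²; (x − 93.1)² + (y + 54.9)² = 78.39².
Subtracting pairs of circle equations eliminates x²+y² and gives linear equations (the radical axes):
-88.0 x + 237.4 y = -7532.32
-40.4 x − 111.0 y = 1800.54
Solving the 2×2 system: x ≈ 21.1, y ≈ -23.9 km.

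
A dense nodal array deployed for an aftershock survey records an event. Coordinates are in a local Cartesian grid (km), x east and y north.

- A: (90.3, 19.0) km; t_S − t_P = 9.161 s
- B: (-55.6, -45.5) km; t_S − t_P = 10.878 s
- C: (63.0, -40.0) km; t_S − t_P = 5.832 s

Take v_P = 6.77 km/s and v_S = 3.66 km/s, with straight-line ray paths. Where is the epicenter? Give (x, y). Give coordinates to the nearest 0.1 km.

24.9 km east, -13.4 km north

Distance from S−P lag: d = Δt · v_P v_S / (v_P − v_S) = Δt · (6.77·3.66)/(6.77−3.66) ≈ 7.9673·Δt.
So d_A = 72.99, d_B = 86.67, d_C = 46.47 km.
Circle about each station: (x − 90.3)² + (y − 19.0)² = 72.99²; (x + 55.6)² + (y + 45.5)² = 86.67²; (x − 63.0)² + (y + 40.0)² = 46.47².
Subtracting pairs of circle equations eliminates x²+y² and gives linear equations (the radical axes):
-291.8 x − 129.0 y = -5537.63
-54.6 x − 118.0 y = 221.99
Solving the 2×2 system: x ≈ 24.9, y ≈ -13.4 km.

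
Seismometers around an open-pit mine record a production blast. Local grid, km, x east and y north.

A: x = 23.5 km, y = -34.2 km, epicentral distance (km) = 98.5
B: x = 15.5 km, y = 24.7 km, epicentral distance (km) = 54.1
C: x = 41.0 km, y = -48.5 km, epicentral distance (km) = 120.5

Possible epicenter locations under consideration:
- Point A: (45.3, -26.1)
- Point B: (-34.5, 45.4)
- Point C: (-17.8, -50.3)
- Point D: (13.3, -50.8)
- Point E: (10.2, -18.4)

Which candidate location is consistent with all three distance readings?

Point B

For each candidate, compare |candidate − station| to the reported distance:
Point A: residuals A 75.2, B 4.8, C 97.7 → max 97.7 km
Point B: residuals A 0.0, B 0.0, C 0.0 → max 0.0 km
Point C: residuals A 54.2, B 28.0, C 61.7 → max 61.7 km
Point D: residuals A 79.0, B 21.4, C 92.7 → max 92.7 km
Point E: residuals A 77.8, B 10.7, C 77.4 → max 77.8 km
Only Point B has all residuals ≈ 0.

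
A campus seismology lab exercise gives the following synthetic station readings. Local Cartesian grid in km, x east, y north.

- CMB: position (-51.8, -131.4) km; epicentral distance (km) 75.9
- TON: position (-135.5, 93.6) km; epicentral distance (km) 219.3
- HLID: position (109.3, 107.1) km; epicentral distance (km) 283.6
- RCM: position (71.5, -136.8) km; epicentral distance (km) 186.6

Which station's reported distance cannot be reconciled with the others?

TON

Solve using three stations at a time. Using CMB, HLID, RCM (subtract circle equations pairwise → linear system) gives (x, y) ≈ (-105.5, -78.0).
Distances from that point to each station vs reported:
  CMB: calculated 75.8 vs reported 75.9 → residual 0.1 km
  TON: calculated 174.2 vs reported 219.3 → residual 45.1 km
  HLID: calculated 283.6 vs reported 283.6 → residual 0.0 km
  RCM: calculated 186.5 vs reported 186.6 → residual 0.1 km
CMB, HLID, RCM are mutually consistent (residuals ≈ 0); TON is off by 45.1 km.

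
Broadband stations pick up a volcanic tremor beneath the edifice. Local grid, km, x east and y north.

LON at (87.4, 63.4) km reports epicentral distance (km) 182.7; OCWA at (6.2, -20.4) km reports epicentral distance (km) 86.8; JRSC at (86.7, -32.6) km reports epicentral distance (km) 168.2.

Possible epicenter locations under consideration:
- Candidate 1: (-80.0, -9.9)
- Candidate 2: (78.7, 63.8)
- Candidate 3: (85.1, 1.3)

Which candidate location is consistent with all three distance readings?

For each candidate, compare |candidate − station| to the reported distance:
Candidate 1: residuals LON 0.0, OCWA 0.0, JRSC 0.0 → max 0.0 km
Candidate 2: residuals LON 174.0, OCWA 24.3, JRSC 71.5 → max 174.0 km
Candidate 3: residuals LON 120.6, OCWA 5.0, JRSC 134.3 → max 134.3 km
Only Candidate 1 has all residuals ≈ 0.

Candidate 1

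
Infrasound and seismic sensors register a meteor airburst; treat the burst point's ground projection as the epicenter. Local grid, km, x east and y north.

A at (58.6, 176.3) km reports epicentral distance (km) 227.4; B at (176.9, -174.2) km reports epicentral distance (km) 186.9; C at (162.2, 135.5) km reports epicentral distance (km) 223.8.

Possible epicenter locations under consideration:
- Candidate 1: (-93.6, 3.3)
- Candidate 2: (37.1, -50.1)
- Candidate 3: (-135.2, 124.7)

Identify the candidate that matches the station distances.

For each candidate, compare |candidate − station| to the reported distance:
Candidate 1: residuals A 3.0, B 136.6, C 64.1 → max 136.6 km
Candidate 2: residuals A 0.0, B 0.0, C 0.0 → max 0.0 km
Candidate 3: residuals A 26.8, B 245.2, C 73.8 → max 245.2 km
Only Candidate 2 has all residuals ≈ 0.

Candidate 2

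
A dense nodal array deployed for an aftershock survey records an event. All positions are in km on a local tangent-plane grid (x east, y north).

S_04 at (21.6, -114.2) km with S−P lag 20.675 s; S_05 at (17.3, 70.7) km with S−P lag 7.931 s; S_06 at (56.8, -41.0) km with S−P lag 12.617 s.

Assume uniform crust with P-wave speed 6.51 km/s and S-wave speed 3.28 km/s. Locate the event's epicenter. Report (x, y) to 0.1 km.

0.9 km east, 20.9 km north

Distance from S−P lag: d = Δt · v_P v_S / (v_P − v_S) = Δt · (6.51·3.28)/(6.51−3.28) ≈ 6.6108·Δt.
So d_S_04 = 136.68, d_S_05 = 52.43, d_S_06 = 83.41 km.
Circle about each station: (x − 21.6)² + (y + 114.2)² = 136.68²; (x − 17.3)² + (y − 70.7)² = 52.43²; (x − 56.8)² + (y + 41.0)² = 83.41².
Subtracting pairs of circle equations eliminates x²+y² and gives linear equations (the radical axes):
-8.6 x + 369.8 y = 7722.10
70.4 x + 146.4 y = 3123.23
Solving the 2×2 system: x ≈ 0.9, y ≈ 20.9 km.
Check against S_04 (with the unrounded x, y): √((x − 21.6)²+(y + 114.2)²) = 136.68 ≈ 136.68 km. ✓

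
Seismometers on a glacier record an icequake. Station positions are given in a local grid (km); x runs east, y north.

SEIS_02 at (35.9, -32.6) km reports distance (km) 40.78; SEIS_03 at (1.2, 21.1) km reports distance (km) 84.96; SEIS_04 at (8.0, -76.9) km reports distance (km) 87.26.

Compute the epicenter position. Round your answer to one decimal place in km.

Circle about each station: (x − 35.9)² + (y + 32.6)² = 40.78²; (x − 1.2)² + (y − 21.1)² = 84.96²; (x − 8.0)² + (y + 76.9)² = 87.26².
Subtracting the SEIS_02 equation from the SEIS_03 and SEIS_04 equations removes the quadratic terms:
-69.4 x + 107.4 y = -7460.11
-55.8 x − 88.6 y = -2325.26
Solving the 2×2 system: x ≈ 75.0, y ≈ -21.0 km.

(75.0, -21.0)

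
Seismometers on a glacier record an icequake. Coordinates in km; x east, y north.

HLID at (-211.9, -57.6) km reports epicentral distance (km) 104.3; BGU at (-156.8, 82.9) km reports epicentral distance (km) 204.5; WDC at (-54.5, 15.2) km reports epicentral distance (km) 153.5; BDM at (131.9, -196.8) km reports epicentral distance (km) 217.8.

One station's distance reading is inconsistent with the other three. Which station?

BDM

Solve using three stations at a time. Using HLID, BGU, WDC (subtract circle equations pairwise → linear system) gives (x, y) ≈ (-128.0, -119.6).
Distances from that point to each station vs reported:
  HLID: calculated 104.3 vs reported 104.3 → residual 0.0 km
  BGU: calculated 204.5 vs reported 204.5 → residual 0.0 km
  WDC: calculated 153.5 vs reported 153.5 → residual 0.0 km
  BDM: calculated 271.1 vs reported 217.8 → residual 53.3 km
HLID, BGU, WDC are mutually consistent (residuals ≈ 0); BDM is off by 53.3 km.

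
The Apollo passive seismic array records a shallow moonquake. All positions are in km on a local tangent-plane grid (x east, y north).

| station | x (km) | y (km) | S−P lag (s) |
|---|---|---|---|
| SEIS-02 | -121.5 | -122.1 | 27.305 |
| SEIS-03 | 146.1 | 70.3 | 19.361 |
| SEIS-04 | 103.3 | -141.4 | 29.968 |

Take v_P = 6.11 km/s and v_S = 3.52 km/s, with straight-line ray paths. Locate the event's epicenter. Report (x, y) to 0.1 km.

(-14.5, 77.8)

Distance from S−P lag: d = Δt · v_P v_S / (v_P − v_S) = Δt · (6.11·3.52)/(6.11−3.52) ≈ 8.3039·Δt.
So d_SEIS-02 = 226.74, d_SEIS-03 = 160.77, d_SEIS-04 = 248.85 km.
Circle about each station: (x + 121.5)² + (y + 122.1)² = 226.74²; (x − 146.1)² + (y − 70.3)² = 160.77²; (x − 103.3)² + (y + 141.4)² = 248.85².
Subtracting the SEIS-02 equation from the SEIS-03 and SEIS-04 equations removes the quadratic terms:
535.2 x + 384.8 y = 22180.67
449.6 x − 38.6 y = -9521.10
Solving the 2×2 system: x ≈ -14.5, y ≈ 77.8 km.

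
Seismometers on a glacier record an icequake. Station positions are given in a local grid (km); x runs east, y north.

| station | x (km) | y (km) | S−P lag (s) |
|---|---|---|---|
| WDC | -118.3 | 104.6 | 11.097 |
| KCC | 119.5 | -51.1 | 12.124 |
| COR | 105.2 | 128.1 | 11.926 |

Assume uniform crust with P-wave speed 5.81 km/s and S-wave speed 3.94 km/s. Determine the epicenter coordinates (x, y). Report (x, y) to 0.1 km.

Distance from S−P lag: d = Δt · v_P v_S / (v_P − v_S) = Δt · (5.81·3.94)/(5.81−3.94) ≈ 12.2414·Δt.
So d_WDC = 135.84, d_KCC = 148.41, d_COR = 145.99 km.
Circle about each station: (x + 118.3)² + (y − 104.6)² = 135.84²; (x − 119.5)² + (y + 51.1)² = 148.41²; (x − 105.2)² + (y − 128.1)² = 145.99².
Subtracting pairs of circle equations eliminates x²+y² and gives linear equations (the radical axes):
475.6 x − 311.4 y = -11617.61
447.0 x + 47.0 y = -319.97
Solving the 2×2 system: x ≈ -4.0, y ≈ 31.2 km.
Check against WDC (with the unrounded x, y): √((x + 118.3)²+(y − 104.6)²) = 135.84 ≈ 135.84 km. ✓

-4.0 km east, 31.2 km north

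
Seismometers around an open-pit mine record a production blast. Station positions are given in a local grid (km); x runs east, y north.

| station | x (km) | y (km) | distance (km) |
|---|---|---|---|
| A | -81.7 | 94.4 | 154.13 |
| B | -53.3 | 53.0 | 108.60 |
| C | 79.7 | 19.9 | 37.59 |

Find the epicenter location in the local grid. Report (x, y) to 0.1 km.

(44.7, 6.2)

Circle about each station: (x + 81.7)² + (y − 94.4)² = 154.13²; (x + 53.3)² + (y − 53.0)² = 108.60²; (x − 79.7)² + (y − 19.9)² = 37.59².
Subtracting the A equation from the B and C equations removes the quadratic terms:
56.8 x − 82.8 y = 2025.74
322.8 x − 149.0 y = 13504.90
Solving the 2×2 system: x ≈ 44.7, y ≈ 6.2 km.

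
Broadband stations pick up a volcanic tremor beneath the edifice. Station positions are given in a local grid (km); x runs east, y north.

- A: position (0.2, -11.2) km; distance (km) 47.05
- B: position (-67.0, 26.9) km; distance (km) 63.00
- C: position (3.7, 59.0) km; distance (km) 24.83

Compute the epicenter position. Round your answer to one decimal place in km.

(-4.6, 35.6)

Circle about each station: (x − 0.2)² + (y + 11.2)² = 47.05²; (x + 67.0)² + (y − 26.9)² = 63.00²; (x − 3.7)² + (y − 59.0)² = 24.83².
Subtracting the A equation from the B and C equations removes the quadratic terms:
-134.4 x + 76.2 y = 3331.83
7.0 x + 140.4 y = 4966.38
Solving the 2×2 system: x ≈ -4.6, y ≈ 35.6 km.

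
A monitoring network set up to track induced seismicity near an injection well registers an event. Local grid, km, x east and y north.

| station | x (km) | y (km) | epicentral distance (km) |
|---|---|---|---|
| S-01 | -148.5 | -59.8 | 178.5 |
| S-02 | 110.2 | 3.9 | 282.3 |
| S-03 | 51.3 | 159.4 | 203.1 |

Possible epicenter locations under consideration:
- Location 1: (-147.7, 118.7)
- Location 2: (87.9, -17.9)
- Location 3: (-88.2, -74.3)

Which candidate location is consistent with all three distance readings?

Location 1

For each candidate, compare |candidate − station| to the reported distance:
Location 1: residuals S-01 0.0, S-02 0.0, S-03 0.0 → max 0.0 km
Location 2: residuals S-01 61.6, S-02 251.1, S-03 22.1 → max 251.1 km
Location 3: residuals S-01 116.5, S-02 69.0, S-03 69.1 → max 116.5 km
Only Location 1 has all residuals ≈ 0.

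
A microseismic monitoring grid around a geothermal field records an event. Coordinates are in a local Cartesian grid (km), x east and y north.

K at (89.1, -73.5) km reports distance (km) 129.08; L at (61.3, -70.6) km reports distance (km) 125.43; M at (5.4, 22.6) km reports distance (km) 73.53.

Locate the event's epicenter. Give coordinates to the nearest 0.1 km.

71.7 km east, 54.4 km north

Circle about each station: (x − 89.1)² + (y + 73.5)² = 129.08²; (x − 61.3)² + (y + 70.6)² = 125.43²; (x − 5.4)² + (y − 22.6)² = 73.53².
Subtracting pairs of circle equations eliminates x²+y² and gives linear equations (the radical axes):
-55.6 x + 5.8 y = -3670.05
-167.4 x + 192.2 y = -1546.15
Solving the 2×2 system: x ≈ 71.7, y ≈ 54.4 km.
Check against K (with the unrounded x, y): √((x − 89.1)²+(y + 73.5)²) = 129.07 ≈ 129.08 km. ✓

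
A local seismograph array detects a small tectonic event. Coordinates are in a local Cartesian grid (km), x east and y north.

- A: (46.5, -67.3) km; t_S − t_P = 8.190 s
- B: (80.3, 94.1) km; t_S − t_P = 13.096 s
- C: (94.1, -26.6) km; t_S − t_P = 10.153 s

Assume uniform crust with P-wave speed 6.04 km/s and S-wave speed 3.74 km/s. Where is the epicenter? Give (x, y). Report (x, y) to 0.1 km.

x ≈ -3.0 km, y ≈ -3.9 km

Distance from S−P lag: d = Δt · v_P v_S / (v_P − v_S) = Δt · (6.04·3.74)/(6.04−3.74) ≈ 9.8216·Δt.
So d_A = 80.44, d_B = 128.62, d_C = 99.72 km.
Circle about each station: (x − 46.5)² + (y + 67.3)² = 80.44²; (x − 80.3)² + (y − 94.1)² = 128.62²; (x − 94.1)² + (y + 26.6)² = 99.72².
Subtracting the A equation from the B and C equations removes the quadratic terms:
67.6 x + 322.8 y = -1461.15
95.2 x + 81.4 y = -602.65
Solving the 2×2 system: x ≈ -3.0, y ≈ -3.9 km.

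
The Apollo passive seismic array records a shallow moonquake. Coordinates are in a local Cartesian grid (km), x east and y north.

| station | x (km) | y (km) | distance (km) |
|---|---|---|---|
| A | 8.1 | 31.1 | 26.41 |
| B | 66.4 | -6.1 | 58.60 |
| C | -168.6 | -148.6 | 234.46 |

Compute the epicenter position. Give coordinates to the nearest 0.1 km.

8.8 km east, 4.7 km north

Circle about each station: (x − 8.1)² + (y − 31.1)² = 26.41²; (x − 66.4)² + (y + 6.1)² = 58.60²; (x + 168.6)² + (y + 148.6)² = 234.46².
Subtracting pairs of circle equations eliminates x²+y² and gives linear equations (the radical axes):
116.6 x − 74.4 y = 676.88
-353.4 x − 359.4 y = -4798.90
Solving the 2×2 system: x ≈ 8.8, y ≈ 4.7 km.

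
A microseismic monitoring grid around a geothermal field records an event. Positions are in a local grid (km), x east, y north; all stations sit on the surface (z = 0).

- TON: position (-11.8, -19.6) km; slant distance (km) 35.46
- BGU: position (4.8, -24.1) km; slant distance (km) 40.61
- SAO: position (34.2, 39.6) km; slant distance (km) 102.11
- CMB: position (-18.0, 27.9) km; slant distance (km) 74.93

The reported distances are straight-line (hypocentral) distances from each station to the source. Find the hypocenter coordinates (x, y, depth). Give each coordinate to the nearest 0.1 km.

x ≈ -20.9 km, y ≈ -42.5 km, depth ≈ 25.5 km

Each station gives a sphere (x−x_i)² + (y−y_i)² + z² = d_i² (stations at z=0).
Subtracting the TON sphere from BGU and SAO: z² cancels, leaving linear equations in x and y:
33.2 x − 9.0 y = -311.31
92.0 x + 118.4 y = -6954.64
Solving: x ≈ -20.898, y ≈ -42.500 km (keep extra digits for the depth step; rounded: -20.9, -42.5).
Then from the TON sphere: z² = 35.46² − (x + 11.8)² − (y + 19.6)² with x = -20.898, y = -42.500, so z ≈ 25.500 ≈ 25.5 km.
Check against CMB (with the unrounded solution): distance 74.93 ≈ 74.93 km. ✓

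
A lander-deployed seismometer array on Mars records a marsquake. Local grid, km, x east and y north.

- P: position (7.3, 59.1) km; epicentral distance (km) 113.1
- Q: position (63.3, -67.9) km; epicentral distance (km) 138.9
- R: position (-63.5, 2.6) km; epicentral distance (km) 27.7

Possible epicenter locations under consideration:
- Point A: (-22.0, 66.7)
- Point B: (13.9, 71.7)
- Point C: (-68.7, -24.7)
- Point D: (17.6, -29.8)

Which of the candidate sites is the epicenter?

Point C

For each candidate, compare |candidate − station| to the reported distance:
Point A: residuals P 82.8, Q 20.5, R 48.7 → max 82.8 km
Point B: residuals P 98.9, Q 9.2, R 76.1 → max 98.9 km
Point C: residuals P 0.0, Q 0.0, R 0.1 → max 0.1 km
Point D: residuals P 23.6, Q 79.4, R 59.6 → max 79.4 km
Only Point C has all residuals ≈ 0.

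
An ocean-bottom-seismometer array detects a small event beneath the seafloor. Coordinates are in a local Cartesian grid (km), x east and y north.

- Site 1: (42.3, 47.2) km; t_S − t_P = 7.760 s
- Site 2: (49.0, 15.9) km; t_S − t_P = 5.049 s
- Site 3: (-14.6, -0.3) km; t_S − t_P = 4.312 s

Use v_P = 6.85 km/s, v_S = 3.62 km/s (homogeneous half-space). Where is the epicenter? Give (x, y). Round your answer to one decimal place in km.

Distance from S−P lag: d = Δt · v_P v_S / (v_P − v_S) = Δt · (6.85·3.62)/(6.85−3.62) ≈ 7.6771·Δt.
So d_Site 1 = 59.57, d_Site 2 = 38.76, d_Site 3 = 33.10 km.
Circle about each station: (x − 42.3)² + (y − 47.2)² = 59.57²; (x − 49.0)² + (y − 15.9)² = 38.76²; (x + 14.6)² + (y + 0.3)² = 33.10².
Subtracting the Site 1 equation from the Site 2 and Site 3 equations removes the quadratic terms:
13.4 x − 62.6 y = 682.93
-113.8 x − 95.0 y = -1350.91
Solving the 2×2 system: x ≈ 17.8, y ≈ -7.1 km.

17.8 km east, -7.1 km north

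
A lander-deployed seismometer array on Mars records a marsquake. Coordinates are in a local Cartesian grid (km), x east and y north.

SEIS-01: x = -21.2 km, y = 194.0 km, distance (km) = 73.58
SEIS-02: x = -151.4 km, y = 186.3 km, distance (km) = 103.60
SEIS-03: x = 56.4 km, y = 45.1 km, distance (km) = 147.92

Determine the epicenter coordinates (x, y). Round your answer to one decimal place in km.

Circle about each station: (x + 21.2)² + (y − 194.0)² = 73.58²; (x + 151.4)² + (y − 186.3)² = 103.60²; (x − 56.4)² + (y − 45.1)² = 147.92².
Subtracting the SEIS-01 equation from the SEIS-02 and SEIS-03 equations removes the quadratic terms:
-260.4 x − 15.4 y = 14225.27
155.2 x − 297.8 y = -49336.78
Solving the 2×2 system: x ≈ -62.5, y ≈ 133.1 km.

x ≈ -62.5 km, y ≈ 133.1 km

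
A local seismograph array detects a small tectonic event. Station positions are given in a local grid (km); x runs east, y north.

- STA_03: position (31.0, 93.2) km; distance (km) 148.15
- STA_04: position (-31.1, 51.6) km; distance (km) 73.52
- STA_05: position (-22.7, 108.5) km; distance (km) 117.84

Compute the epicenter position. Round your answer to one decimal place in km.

Circle about each station: (x − 31.0)² + (y − 93.2)² = 148.15²; (x + 31.1)² + (y − 51.6)² = 73.52²; (x + 22.7)² + (y − 108.5)² = 117.84².
Subtracting pairs of circle equations eliminates x²+y² and gives linear equations (the radical axes):
-124.2 x − 83.2 y = 10525.76
-107.4 x + 30.6 y = 10702.46
Solving the 2×2 system: x ≈ -95.2, y ≈ 15.6 km.

-95.2 km east, 15.6 km north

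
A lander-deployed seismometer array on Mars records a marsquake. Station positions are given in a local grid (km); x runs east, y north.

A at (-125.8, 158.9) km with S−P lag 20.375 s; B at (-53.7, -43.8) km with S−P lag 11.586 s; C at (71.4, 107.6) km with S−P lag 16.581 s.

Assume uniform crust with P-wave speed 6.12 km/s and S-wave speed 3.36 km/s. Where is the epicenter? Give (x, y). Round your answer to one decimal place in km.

Distance from S−P lag: d = Δt · v_P v_S / (v_P − v_S) = Δt · (6.12·3.36)/(6.12−3.36) ≈ 7.4504·Δt.
So d_A = 151.80, d_B = 86.32, d_C = 123.54 km.
Circle about each station: (x + 125.8)² + (y − 158.9)² = 151.80²; (x + 53.7)² + (y + 43.8)² = 86.32²; (x − 71.4)² + (y − 107.6)² = 123.54².
Subtracting pairs of circle equations eliminates x²+y² and gives linear equations (the radical axes):
144.2 x − 405.4 y = -20680.62
394.4 x − 102.6 y = -16618.02
Solving the 2×2 system: x ≈ -31.8, y ≈ 39.7 km.

-31.8 km east, 39.7 km north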